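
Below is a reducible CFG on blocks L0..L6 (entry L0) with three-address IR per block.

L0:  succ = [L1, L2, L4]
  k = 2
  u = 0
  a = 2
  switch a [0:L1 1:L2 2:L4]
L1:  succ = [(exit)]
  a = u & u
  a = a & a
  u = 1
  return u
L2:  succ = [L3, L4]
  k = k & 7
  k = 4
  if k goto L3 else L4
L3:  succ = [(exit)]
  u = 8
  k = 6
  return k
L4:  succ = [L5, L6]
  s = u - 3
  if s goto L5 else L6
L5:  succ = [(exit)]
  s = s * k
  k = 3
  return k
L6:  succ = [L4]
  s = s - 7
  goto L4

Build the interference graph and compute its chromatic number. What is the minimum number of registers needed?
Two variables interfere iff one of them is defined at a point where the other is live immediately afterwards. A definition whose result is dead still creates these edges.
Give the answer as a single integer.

Block summaries:
  L0: def={a,k,u} ue=∅
  L1: def={a,u} ue={u}
  L2: def={k} ue={k}
  L3: def={k,u} ue=∅
  L4: def={s} ue={u}
  L5: def={k,s} ue={k,s}
  L6: def={s} ue={s}

Liveness:
  L0 li=∅ lo={k,u}
  L1 li={u} lo=∅
  L2 li={k,u} lo={k,u}
  L3 li=∅ lo=∅
  L4 li={k,u} lo={k,s,u}
  L5 li={k,s} lo=∅
  L6 li={k,s,u} lo={k,u}

Interference:
  a↔{k,u}
  k↔{a,s,u}
  s↔{k,u}
  u↔{a,k,s}

Chromatic number:
  {a,k,u} pairwise interfere (3-clique) ⇒ χ ≥ 3
  3-colouring: c0={k}  c1={u}  c2={a,s}
  χ = 3

Answer: 3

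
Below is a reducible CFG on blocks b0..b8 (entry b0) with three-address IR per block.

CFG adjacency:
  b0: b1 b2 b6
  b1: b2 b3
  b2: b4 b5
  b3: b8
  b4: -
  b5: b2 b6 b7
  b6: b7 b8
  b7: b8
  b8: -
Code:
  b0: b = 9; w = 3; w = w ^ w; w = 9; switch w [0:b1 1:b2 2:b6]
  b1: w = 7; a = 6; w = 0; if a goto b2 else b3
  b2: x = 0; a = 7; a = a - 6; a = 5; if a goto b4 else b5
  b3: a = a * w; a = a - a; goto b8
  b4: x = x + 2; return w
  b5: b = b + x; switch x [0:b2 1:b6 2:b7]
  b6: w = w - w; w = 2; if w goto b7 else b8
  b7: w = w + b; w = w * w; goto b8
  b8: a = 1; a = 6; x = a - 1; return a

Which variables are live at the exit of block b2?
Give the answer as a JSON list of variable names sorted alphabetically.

Answer: ["b", "w", "x"]

Working:
Block summaries:
  b0: {b,w} / ∅
  b1: {a,w} / ∅
  b2: {a,x} / ∅
  b3: {a} / {a,w}
  b4: {x} / {w,x}
  b5: {b} / {b,x}
  b6: {w} / {w}
  b7: {w} / {b,w}
  b8: {a,x} / ∅

Backward fixpoint:
  live b0: ∅→{b,w}
  live b1: {b}→{a,b,w}
  live b2: {b,w}→{b,w,x}
  live b3: {a,w}→∅
  live b4: {w,x}→∅
  live b5: {b,w,x}→{b,w}
  live b6: {b,w}→{b,w}
  live b7: {b,w}→∅
  live b8: ∅→∅

live-out(b2) = ["b", "w", "x"]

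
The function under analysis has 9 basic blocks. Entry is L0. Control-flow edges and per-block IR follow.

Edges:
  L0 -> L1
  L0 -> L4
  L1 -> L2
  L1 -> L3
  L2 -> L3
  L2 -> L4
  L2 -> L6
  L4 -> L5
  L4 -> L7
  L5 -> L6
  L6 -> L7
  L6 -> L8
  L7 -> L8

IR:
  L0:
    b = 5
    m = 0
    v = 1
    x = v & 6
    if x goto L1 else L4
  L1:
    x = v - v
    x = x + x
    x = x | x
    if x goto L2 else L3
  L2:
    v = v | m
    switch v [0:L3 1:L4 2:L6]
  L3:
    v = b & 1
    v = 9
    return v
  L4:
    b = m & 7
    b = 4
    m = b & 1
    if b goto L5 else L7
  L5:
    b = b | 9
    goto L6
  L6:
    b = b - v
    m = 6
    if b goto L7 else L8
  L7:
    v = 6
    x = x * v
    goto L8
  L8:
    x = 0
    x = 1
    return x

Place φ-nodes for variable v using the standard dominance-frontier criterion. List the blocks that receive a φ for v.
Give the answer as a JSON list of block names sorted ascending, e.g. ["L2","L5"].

Answer: ["L3", "L4", "L6", "L7", "L8"]

Analysis:
idom tree: L1←L0 L2←L1 L3←L1 L4←L0 L5←L4 L6←L0 L7←L0 L8←L0
Dom∩ at merges:
  L3: preds {L1,L2}: {L0,L1} ∩ {L0,L1,L2} = {L0,L1}; idom=L1
  L4: preds {L0,L2}: {L0} ∩ {L0,L1,L2} = {L0}; idom=L0
  L6: preds {L2,L5}: {L0,L1,L2} ∩ {L0,L4,L5} = {L0}; idom=L0
  L7: preds {L4,L6}: {L0,L4} ∩ {L0,L6} = {L0}; idom=L0
  L8: preds {L6,L7}: {L0,L6} ∩ {L0,L7} = {L0}; idom=L0

DF derivation:
  L3←L1: walk · to L1
  L3←L2: walk L2 to L1
  L4←L0: walk · to L0
  L4←L2: walk L2→L1 to L0
  L6←L2: walk L2→L1 to L0
  L6←L5: walk L5→L4 to L0
  L7←L4: walk L4 to L0
  L7←L6: walk L6 to L0
  L8←L6: walk L6 to L0
  L8←L7: walk L7 to L0
  L0 → ∅
  L1 → {L4,L6}
  L2 → {L3,L4,L6}
  L3 → ∅
  L4 → {L6,L7}
  L5 → {L6}
  L6 → {L7,L8}
  L7 → {L8}
  L8 → ∅

φ for v: defs {L0,L2,L3,L7}
  DF⁺ = {L3,L4,L6,L7,L8}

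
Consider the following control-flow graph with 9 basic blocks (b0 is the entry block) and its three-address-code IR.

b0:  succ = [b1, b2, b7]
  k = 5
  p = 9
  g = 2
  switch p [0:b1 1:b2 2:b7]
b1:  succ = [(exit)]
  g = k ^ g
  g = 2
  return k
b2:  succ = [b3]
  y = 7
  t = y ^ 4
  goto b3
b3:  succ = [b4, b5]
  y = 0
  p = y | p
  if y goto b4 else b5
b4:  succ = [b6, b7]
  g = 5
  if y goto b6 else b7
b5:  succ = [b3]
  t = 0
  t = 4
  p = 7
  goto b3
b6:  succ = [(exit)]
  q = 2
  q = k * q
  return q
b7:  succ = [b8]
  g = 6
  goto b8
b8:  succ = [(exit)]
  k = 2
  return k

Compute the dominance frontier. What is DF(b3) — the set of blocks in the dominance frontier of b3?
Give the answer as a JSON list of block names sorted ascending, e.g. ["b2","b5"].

Answer: ["b3", "b7"]

Derivation:
idom tree: b1←b0 b2←b0 b3←b2 b4←b3 b5←b3 b6←b4 b7←b0 b8←b7
Join-block Dom:
  b3: preds {b2,b5}: {b0,b2} ∩ {b0,b2,b3,b5} = {b0,b2}; idom=b2
  b7: preds {b0,b4}: {b0} ∩ {b0,b2,b3,b4} = {b0}; idom=b0

DF derivation:
  join b3 pred b2: · stop@b2
  join b3 pred b5: b5→b3 stop@b2
  join b7 pred b0: · stop@b0
  join b7 pred b4: b4→b3→b2 stop@b0
  DF(b0)=∅
  DF(b1)=∅
  DF(b2)={b7}
  DF(b3)={b3,b7}
  DF(b4)={b7}
  DF(b5)={b3}
  DF(b6)=∅
  DF(b7)=∅
  DF(b8)=∅

DF(b3) = ["b3", "b7"]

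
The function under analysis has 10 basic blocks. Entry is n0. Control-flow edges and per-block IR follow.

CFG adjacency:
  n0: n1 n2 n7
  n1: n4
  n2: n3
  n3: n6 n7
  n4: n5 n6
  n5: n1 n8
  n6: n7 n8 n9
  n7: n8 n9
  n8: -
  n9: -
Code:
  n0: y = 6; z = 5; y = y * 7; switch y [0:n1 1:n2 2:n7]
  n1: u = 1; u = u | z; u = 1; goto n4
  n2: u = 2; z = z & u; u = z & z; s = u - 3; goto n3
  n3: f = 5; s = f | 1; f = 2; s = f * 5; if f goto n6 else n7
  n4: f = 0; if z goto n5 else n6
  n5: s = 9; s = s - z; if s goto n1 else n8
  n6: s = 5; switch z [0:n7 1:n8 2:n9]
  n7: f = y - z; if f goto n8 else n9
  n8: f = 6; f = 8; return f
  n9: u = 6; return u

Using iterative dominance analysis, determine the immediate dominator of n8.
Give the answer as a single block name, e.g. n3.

Answer: n0

Derivation:
idom tree: n1←n0 n2←n0 n3←n2 n4←n1 n5←n4 n6←n0 n7←n0 n8←n0 n9←n0
Join-block Dom:
  n1: preds {n0,n5}: {n0} ∩ {n0,n1,n4,n5} = {n0}; idom=n0
  n6: preds {n3,n4}: {n0,n2,n3} ∩ {n0,n1,n4} = {n0}; idom=n0
  n7: preds {n0,n3,n6}: {n0} ∩ {n0,n2,n3} ∩ {n0,n6} = {n0}; idom=n0
  n8: preds {n5,n6,n7}: {n0,n1,n4,n5} ∩ {n0,n6} ∩ {n0,n7} = {n0}; idom=n0
  n9: preds {n6,n7}: {n0,n6} ∩ {n0,n7} = {n0}; idom=n0

idom(n8) = n0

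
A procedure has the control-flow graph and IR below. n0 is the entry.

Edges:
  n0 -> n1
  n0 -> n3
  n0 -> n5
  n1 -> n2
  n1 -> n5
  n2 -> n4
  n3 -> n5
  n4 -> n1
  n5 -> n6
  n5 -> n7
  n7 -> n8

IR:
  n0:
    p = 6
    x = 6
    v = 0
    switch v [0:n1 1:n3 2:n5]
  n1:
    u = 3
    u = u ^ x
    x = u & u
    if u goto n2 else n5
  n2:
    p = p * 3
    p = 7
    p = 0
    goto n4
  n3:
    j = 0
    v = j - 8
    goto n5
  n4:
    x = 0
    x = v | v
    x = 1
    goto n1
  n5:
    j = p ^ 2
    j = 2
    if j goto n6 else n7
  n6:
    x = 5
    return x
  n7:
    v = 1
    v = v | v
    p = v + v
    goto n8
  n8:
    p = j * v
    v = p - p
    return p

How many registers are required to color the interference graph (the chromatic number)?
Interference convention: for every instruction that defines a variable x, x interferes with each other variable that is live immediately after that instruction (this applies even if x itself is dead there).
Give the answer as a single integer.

Answer: 4

Derivation:
Block summaries:
  n0 def {p,v,x} use ∅
  n1 def {u,x} use {x}
  n2 def {p} use {p}
  n3 def {j,v} use ∅
  n4 def {x} use {v}
  n5 def {j} use {p}
  n6 def {x} use ∅
  n7 def {p,v} use ∅
  n8 def {p,v} use {j,v}

Liveness:
  n0 li=∅ lo={p,v,x}
  n1 li={p,v,x} lo={p,v}
  n2 li={p,v} lo={p,v}
  n3 li={p} lo={p}
  n4 li={p,v} lo={p,v,x}
  n5 li={p} lo={j}
  n6 li=∅ lo=∅
  n7 li={j} lo={j,v}
  n8 li={j,v} lo=∅

Interference:
  j: {p,v}
  p: {j,u,v,x}
  u: {p,v,x}
  v: {j,p,u,x}
  x: {p,u,v}

Registers:
  lower bound: {p,u,v,x} mutually conflict ⇒ χ ≥ 4
  assign j→r2 p→r0 u→r2 v→r1 x→r3 — no edge inside a register ⇒ χ ≤ 4
  χ = 4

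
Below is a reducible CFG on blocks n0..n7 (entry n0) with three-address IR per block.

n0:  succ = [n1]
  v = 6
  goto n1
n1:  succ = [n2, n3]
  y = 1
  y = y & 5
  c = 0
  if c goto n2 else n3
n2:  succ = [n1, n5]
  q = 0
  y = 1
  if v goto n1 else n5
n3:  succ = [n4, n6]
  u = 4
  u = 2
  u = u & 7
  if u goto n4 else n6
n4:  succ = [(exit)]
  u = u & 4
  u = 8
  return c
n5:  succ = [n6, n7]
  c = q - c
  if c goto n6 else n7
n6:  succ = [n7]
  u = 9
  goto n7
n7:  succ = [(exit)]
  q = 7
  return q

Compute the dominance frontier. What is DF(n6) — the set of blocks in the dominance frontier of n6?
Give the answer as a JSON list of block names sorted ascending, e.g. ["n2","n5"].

Answer: ["n7"]

Working:
idom tree: n1←n0 n2←n1 n3←n1 n4←n3 n5←n2 n6←n1 n7←n1
Join-block Dom:
  n1: preds {n0,n2}: {n0} ∩ {n0,n1,n2} = {n0}; idom=n0
  n6: preds {n3,n5}: {n0,n1,n3} ∩ {n0,n1,n2,n5} = {n0,n1}; idom=n1
  n7: preds {n5,n6}: {n0,n1,n2,n5} ∩ {n0,n1,n6} = {n0,n1}; idom=n1

DF walk-up:
  join n1 pred n0: · stop@n0
  join n1 pred n2: n2→n1 stop@n0
  join n6 pred n3: n3 stop@n1
  join n6 pred n5: n5→n2 stop@n1
  join n7 pred n5: n5→n2 stop@n1
  join n7 pred n6: n6 stop@n1
  n0 → ∅
  n1 → {n1}
  n2 → {n1,n6,n7}
  n3 → {n6}
  n4 → ∅
  n5 → {n6,n7}
  n6 → {n7}
  n7 → ∅

DF(n6) = ["n7"]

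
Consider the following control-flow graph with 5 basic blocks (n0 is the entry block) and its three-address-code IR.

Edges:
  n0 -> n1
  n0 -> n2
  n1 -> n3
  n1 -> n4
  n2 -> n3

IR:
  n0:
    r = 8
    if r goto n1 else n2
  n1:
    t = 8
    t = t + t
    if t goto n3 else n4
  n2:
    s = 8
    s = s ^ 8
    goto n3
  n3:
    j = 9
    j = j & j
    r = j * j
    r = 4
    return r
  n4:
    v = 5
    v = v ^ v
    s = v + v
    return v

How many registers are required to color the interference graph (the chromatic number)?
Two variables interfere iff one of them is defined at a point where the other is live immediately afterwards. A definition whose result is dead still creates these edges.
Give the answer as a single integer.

Answer: 2

Working:
Per-block:
  n0 def {r} use ∅
  n1 def {t} use ∅
  n2 def {s} use ∅
  n3 def {j,r} use ∅
  n4 def {s,v} use ∅

Backward fixpoint:
  n0 li=∅ lo=∅
  n1 li=∅ lo=∅
  n2 li=∅ lo=∅
  n3 li=∅ lo=∅
  n4 li=∅ lo=∅

Conflict graph:
  j: ∅
  r: ∅
  s: {v}
  t: ∅
  v: {s}

Registers:
  clique {s,v} ⇒ need ≥ 2
  assign j→R0 r→R0 s→R0 t→R0 v→R1 — no edge inside a register ⇒ χ ≤ 2
  χ = 2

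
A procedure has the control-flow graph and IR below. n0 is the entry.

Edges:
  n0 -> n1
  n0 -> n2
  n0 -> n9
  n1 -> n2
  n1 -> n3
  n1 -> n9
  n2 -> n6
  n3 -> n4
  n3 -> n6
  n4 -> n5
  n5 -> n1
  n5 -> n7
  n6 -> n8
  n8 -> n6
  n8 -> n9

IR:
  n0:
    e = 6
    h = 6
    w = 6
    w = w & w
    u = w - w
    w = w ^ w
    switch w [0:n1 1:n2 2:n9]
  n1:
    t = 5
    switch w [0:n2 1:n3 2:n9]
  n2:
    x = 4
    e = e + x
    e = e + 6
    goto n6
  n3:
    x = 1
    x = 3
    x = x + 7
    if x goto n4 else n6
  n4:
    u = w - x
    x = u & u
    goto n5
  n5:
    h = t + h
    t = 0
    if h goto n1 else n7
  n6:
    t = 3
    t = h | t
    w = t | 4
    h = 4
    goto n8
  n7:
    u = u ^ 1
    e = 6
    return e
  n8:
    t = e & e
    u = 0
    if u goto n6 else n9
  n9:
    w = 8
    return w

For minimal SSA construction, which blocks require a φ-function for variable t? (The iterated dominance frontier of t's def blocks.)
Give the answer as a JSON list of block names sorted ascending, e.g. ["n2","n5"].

Answer: ["n1", "n2", "n6", "n9"]

Analysis:
idom tree: n1←n0 n2←n0 n3←n1 n4←n3 n5←n4 n6←n0 n7←n5 n8←n6 n9←n0
Dom at joins:
  n1: preds {n0,n5}: {n0} ∩ {n0,n1,n3,n4,n5} = {n0}; idom=n0
  n2: preds {n0,n1}: {n0} ∩ {n0,n1} = {n0}; idom=n0
  n6: preds {n2,n3,n8}: {n0,n2} ∩ {n0,n1,n3} ∩ {n0,n6,n8} = {n0}; idom=n0
  n9: preds {n0,n1,n8}: {n0} ∩ {n0,n1} ∩ {n0,n6,n8} = {n0}; idom=n0

Frontier:
  n1←n0: walk · to n0
  n1←n5: walk n5→n4→n3→n1 to n0
  n2←n0: walk · to n0
  n2←n1: walk n1 to n0
  n6←n2: walk n2 to n0
  n6←n3: walk n3→n1 to n0
  n6←n8: walk n8→n6 to n0
  n9←n0: walk · to n0
  n9←n1: walk n1 to n0
  n9←n8: walk n8→n6 to n0
  n0: DF=∅
  n1: DF={n1,n2,n6,n9}
  n2: DF={n6}
  n3: DF={n1,n6}
  n4: DF={n1}
  n5: DF={n1}
  n6: DF={n6,n9}
  n7: DF=∅
  n8: DF={n6,n9}
  n9: DF=∅

φ for t: defs {n1,n5,n6,n8}
  DF⁺ = {n1,n2,n6,n9}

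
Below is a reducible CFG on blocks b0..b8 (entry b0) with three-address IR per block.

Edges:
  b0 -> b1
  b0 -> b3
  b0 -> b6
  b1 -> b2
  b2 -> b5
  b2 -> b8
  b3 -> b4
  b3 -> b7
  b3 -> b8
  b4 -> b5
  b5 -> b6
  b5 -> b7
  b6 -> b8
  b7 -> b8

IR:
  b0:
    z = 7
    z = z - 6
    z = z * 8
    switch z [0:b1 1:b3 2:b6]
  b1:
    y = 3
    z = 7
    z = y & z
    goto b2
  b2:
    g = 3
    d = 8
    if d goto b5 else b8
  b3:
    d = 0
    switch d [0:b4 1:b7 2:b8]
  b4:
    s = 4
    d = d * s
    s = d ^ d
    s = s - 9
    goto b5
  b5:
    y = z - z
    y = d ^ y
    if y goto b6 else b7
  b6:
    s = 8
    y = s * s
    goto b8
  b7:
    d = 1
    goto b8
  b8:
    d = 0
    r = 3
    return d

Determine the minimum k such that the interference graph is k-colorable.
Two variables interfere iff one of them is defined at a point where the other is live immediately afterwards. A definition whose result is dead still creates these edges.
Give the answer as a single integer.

Answer: 3

Analysis:
def/use:
  b0 def {z} use ∅
  b1 def {y,z} use ∅
  b2 def {d,g} use ∅
  b3 def {d} use ∅
  b4 def {d,s} use {d}
  b5 def {y} use {d,z}
  b6 def {s,y} use ∅
  b7 def {d} use ∅
  b8 def {d,r} use ∅

Liveness:
  live b0: ∅→{z}
  live b1: ∅→{z}
  live b2: {z}→{d,z}
  live b3: {z}→{d,z}
  live b4: {d,z}→{d,z}
  live b5: {d,z}→∅
  live b6: ∅→∅
  live b7: ∅→∅
  live b8: ∅→∅

Interfere edges:
  d — {r,s,y,z}
  g — {z}
  r — {d}
  s — {d,z}
  y — {d,z}
  z — {d,g,s,y}

Registers:
  lower bound: {d,s,z} mutually conflict ⇒ χ ≥ 3
  assign d→r0 g→r0 r→r1 s→r2 y→r2 z→r1 — no edge inside a register ⇒ χ ≤ 3
  χ = 3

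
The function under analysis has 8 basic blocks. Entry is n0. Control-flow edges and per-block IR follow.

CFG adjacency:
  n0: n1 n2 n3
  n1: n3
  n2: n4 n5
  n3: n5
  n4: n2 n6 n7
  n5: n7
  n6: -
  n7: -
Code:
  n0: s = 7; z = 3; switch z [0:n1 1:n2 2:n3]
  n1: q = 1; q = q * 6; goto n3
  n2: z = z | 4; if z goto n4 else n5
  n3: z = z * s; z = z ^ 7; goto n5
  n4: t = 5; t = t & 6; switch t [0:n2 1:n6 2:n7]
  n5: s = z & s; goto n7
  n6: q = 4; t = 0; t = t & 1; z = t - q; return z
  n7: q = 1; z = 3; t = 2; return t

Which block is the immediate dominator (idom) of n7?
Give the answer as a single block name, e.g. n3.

Answer: n0

Derivation:
idom tree: n1←n0 n2←n0 n3←n0 n4←n2 n5←n0 n6←n4 n7←n0
Dom at joins:
  n2: preds {n0,n4}: {n0} ∩ {n0,n2,n4} = {n0}; idom=n0
  n3: preds {n0,n1}: {n0} ∩ {n0,n1} = {n0}; idom=n0
  n5: preds {n2,n3}: {n0,n2} ∩ {n0,n3} = {n0}; idom=n0
  n7: preds {n4,n5}: {n0,n2,n4} ∩ {n0,n5} = {n0}; idom=n0

idom(n7) = n0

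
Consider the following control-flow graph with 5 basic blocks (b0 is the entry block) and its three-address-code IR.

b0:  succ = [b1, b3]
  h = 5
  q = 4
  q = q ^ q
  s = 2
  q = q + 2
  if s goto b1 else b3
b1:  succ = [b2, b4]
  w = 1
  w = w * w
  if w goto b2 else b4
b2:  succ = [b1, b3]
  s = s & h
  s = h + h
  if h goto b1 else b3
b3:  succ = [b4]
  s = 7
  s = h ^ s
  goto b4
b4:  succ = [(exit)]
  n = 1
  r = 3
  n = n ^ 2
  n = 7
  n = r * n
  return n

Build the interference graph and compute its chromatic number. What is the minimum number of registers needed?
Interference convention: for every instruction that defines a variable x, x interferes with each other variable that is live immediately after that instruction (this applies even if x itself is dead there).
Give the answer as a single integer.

Answer: 3

Derivation:
def/use:
  b0: def={h,q,s} ue=∅
  b1: def={w} ue=∅
  b2: def={s} ue={h,s}
  b3: def={s} ue={h}
  b4: def={n,r} ue=∅

Liveness:
  b0 li=∅ lo={h,s}
  b1 li={h,s} lo={h,s}
  b2 li={h,s} lo={h,s}
  b3 li={h} lo=∅
  b4 li=∅ lo=∅

Conflict graph:
  h — {q,s,w}
  n — {r}
  q — {h,s}
  r — {n}
  s — {h,q,w}
  w — {h,s}

Registers:
  {h,q,s} pairwise interfere (3-clique) ⇒ χ ≥ 3
  assign h→c0 n→c0 q→c2 r→c1 s→c1 w→c2 — no edge inside a register ⇒ χ ≤ 3
  χ = 3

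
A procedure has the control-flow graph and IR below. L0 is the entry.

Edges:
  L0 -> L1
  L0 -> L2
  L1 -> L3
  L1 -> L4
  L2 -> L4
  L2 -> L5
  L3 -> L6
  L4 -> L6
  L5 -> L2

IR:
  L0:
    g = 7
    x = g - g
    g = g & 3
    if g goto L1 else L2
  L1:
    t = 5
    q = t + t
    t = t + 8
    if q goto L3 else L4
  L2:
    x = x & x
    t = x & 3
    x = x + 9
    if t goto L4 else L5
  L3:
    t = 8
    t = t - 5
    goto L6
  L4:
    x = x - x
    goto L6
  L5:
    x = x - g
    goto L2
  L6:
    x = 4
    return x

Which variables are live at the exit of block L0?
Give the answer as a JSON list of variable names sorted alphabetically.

def/use:
  L0: {g,x} / ∅
  L1: {q,t} / ∅
  L2: {t,x} / {x}
  L3: {t} / ∅
  L4: {x} / {x}
  L5: {x} / {g,x}
  L6: {x} / ∅

Liveness:
  live L0: ∅→{g,x}
  live L1: {x}→{x}
  live L2: {g,x}→{g,x}
  live L3: ∅→∅
  live L4: {x}→∅
  live L5: {g,x}→{g,x}
  live L6: ∅→∅

live-out(L0) = ["g", "x"]

Answer: ["g", "x"]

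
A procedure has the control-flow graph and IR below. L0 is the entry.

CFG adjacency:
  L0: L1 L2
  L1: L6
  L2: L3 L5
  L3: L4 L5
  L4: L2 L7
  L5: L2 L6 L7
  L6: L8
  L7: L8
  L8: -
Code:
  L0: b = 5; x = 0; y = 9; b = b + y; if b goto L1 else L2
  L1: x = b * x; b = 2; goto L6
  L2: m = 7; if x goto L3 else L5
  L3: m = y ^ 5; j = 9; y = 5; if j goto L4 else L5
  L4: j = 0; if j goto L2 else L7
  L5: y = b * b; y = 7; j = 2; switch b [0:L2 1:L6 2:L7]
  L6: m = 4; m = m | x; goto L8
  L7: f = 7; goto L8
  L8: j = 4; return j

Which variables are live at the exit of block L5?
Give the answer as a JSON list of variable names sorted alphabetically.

Answer: ["b", "x", "y"]

Working:
def/use:
  L0 def {b,x,y} use ∅
  L1 def {b,x} use {b,x}
  L2 def {m} use {x}
  L3 def {j,m,y} use {y}
  L4 def {j} use ∅
  L5 def {j,y} use {b}
  L6 def {m} use {x}
  L7 def {f} use ∅
  L8 def {j} use ∅

Backward fixpoint:
  live L0: ∅→{b,x,y}
  live L1: {b,x}→{x}
  live L2: {b,x,y}→{b,x,y}
  live L3: {b,x,y}→{b,x,y}
  live L4: {b,x,y}→{b,x,y}
  live L5: {b,x}→{b,x,y}
  live L6: {x}→∅
  live L7: ∅→∅
  live L8: ∅→∅

live-out(L5) = ["b", "x", "y"]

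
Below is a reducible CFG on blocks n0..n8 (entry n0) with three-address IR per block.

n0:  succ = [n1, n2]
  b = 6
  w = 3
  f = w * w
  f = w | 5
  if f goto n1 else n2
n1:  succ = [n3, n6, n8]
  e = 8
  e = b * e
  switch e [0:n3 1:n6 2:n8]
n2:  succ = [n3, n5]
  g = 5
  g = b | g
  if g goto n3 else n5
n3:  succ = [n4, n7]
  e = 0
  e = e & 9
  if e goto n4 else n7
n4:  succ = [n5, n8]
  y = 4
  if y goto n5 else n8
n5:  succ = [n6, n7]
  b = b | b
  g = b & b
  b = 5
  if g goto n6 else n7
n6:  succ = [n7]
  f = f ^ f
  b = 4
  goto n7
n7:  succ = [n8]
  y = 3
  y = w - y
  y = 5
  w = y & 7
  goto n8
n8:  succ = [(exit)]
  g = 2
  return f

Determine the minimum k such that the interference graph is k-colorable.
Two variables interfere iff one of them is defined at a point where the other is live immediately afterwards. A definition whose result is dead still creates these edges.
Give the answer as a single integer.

Per-block:
  n0: def={b,f,w} ue=∅
  n1: def={e} ue={b}
  n2: def={g} ue={b}
  n3: def={e} ue=∅
  n4: def={y} ue=∅
  n5: def={b,g} ue={b}
  n6: def={b,f} ue={f}
  n7: def={w,y} ue={w}
  n8: def={g} ue={f}

Backward fixpoint:
  live n0: ∅→{b,f,w}
  live n1: {b,f,w}→{b,f,w}
  live n2: {b,f,w}→{b,f,w}
  live n3: {b,f,w}→{b,f,w}
  live n4: {b,f,w}→{b,f,w}
  live n5: {b,f,w}→{f,w}
  live n6: {f,w}→{f,w}
  live n7: {f,w}→{f}
  live n8: {f}→∅

Interfere edges:
  b: {e,f,g,w,y}
  e: {b,f,w}
  f: {b,e,g,w,y}
  g: {b,f,w}
  w: {b,e,f,g,y}
  y: {b,f,w}

Chromatic number:
  lower bound: {b,e,f,w} mutually conflict ⇒ χ ≥ 4
  4-colouring: c0={b}  c1={f}  c2={w}  c3={e,g,y}
  χ = 4

Answer: 4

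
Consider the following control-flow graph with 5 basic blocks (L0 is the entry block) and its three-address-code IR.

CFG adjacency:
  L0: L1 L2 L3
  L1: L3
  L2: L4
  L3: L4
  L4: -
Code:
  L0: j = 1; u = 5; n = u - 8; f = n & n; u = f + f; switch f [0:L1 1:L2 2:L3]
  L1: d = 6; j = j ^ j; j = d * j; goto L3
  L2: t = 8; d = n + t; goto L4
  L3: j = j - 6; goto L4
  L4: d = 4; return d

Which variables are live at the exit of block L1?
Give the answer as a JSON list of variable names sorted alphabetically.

Answer: ["j"]

Working:
Block summaries:
  L0 def {f,j,n,u} use ∅
  L1 def {d,j} use {j}
  L2 def {d,t} use {n}
  L3 def {j} use {j}
  L4 def {d} use ∅

Backward fixpoint:
  L0 li=∅ lo={j,n}
  L1 li={j} lo={j}
  L2 li={n} lo=∅
  L3 li={j} lo=∅
  L4 li=∅ lo=∅

live-out(L1) = ["j"]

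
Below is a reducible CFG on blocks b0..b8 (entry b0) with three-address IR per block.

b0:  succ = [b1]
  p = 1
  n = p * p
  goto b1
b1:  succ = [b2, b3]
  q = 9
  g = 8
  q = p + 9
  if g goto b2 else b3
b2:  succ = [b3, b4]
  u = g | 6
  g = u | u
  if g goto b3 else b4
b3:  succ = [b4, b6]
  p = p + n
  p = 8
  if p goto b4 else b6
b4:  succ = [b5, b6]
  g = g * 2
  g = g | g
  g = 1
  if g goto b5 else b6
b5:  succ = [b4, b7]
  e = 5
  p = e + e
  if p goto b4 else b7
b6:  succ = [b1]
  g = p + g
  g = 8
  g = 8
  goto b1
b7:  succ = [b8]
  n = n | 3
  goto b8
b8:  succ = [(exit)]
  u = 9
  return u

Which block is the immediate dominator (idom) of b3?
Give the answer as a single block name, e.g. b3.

Answer: b1

Working:
idom tree: b1←b0 b2←b1 b3←b1 b4←b1 b5←b4 b6←b1 b7←b5 b8←b7
Dom at joins:
  b1: preds {b0,b6}: {b0} ∩ {b0,b1,b6} = {b0}; idom=b0
  b3: preds {b1,b2}: {b0,b1} ∩ {b0,b1,b2} = {b0,b1}; idom=b1
  b4: preds {b2,b3,b5}: {b0,b1,b2} ∩ {b0,b1,b3} ∩ {b0,b1,b4,b5} = {b0,b1}; idom=b1
  b6: preds {b3,b4}: {b0,b1,b3} ∩ {b0,b1,b4} = {b0,b1}; idom=b1

idom(b3) = b1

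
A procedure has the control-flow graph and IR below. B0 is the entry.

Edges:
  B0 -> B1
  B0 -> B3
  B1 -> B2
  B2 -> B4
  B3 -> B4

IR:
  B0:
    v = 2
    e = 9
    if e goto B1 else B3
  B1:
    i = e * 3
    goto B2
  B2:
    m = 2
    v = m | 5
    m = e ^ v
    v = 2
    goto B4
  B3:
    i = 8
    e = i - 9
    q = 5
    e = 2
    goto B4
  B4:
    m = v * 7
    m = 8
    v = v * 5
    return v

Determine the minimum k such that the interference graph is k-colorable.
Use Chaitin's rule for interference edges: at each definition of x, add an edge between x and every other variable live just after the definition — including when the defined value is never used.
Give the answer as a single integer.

Answer: 3

Analysis:
Per-block:
  B0: def={e,v} ue=∅
  B1: def={i} ue={e}
  B2: def={m,v} ue={e}
  B3: def={e,i,q} ue=∅
  B4: def={m,v} ue={v}

Liveness:
  B0 li=∅ lo={e,v}
  B1 li={e} lo={e}
  B2 li={e} lo={v}
  B3 li={v} lo={v}
  B4 li={v} lo=∅

Interference:
  e: {i,m,v}
  i: {e,v}
  m: {e,v}
  q: {v}
  v: {e,i,m,q}

Colouring:
  clique {e,i,v} ⇒ need ≥ 3
  assign e→r1 i→r2 m→r2 q→r1 v→r0 — no edge inside a register ⇒ χ ≤ 3
  χ = 3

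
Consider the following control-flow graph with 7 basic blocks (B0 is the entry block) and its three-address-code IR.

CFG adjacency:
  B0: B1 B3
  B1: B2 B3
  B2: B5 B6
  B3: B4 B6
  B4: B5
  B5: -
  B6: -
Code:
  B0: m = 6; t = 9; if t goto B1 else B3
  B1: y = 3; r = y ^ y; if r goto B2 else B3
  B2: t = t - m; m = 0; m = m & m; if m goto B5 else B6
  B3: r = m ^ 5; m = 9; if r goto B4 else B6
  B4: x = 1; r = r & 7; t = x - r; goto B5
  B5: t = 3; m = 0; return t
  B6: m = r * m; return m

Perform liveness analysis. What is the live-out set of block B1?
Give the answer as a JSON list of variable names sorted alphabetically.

Answer: ["m", "r", "t"]

Working:
def/use:
  B0: def={m,t} ue=∅
  B1: def={r,y} ue=∅
  B2: def={m,t} ue={m,t}
  B3: def={m,r} ue={m}
  B4: def={r,t,x} ue={r}
  B5: def={m,t} ue=∅
  B6: def={m} ue={m,r}

Liveness:
  live B0: ∅→{m,t}
  live B1: {m,t}→{m,r,t}
  live B2: {m,r,t}→{m,r}
  live B3: {m}→{m,r}
  live B4: {r}→∅
  live B5: ∅→∅
  live B6: {m,r}→∅

live-out(B1) = ["m", "r", "t"]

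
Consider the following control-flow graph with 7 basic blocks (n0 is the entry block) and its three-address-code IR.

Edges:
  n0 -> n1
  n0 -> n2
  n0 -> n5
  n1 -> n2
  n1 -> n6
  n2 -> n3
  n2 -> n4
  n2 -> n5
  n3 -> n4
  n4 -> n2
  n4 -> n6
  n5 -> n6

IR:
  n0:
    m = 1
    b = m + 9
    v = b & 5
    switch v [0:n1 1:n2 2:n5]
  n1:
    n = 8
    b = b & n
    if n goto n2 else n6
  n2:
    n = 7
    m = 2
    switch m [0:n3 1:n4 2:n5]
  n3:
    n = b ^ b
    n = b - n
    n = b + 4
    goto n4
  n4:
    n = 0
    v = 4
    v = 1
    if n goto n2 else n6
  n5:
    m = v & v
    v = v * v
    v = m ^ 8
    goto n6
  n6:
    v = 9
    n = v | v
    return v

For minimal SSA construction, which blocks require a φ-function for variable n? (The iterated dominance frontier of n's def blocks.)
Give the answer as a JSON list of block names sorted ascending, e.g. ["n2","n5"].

Answer: ["n2", "n4", "n5", "n6"]

Analysis:
idom tree: n1←n0 n2←n0 n3←n2 n4←n2 n5←n0 n6←n0
Join-block Dom:
  n2: preds {n0,n1,n4}: {n0} ∩ {n0,n1} ∩ {n0,n2,n4} = {n0}; idom=n0
  n4: preds {n2,n3}: {n0,n2} ∩ {n0,n2,n3} = {n0,n2}; idom=n2
  n5: preds {n0,n2}: {n0} ∩ {n0,n2} = {n0}; idom=n0
  n6: preds {n1,n4,n5}: {n0,n1} ∩ {n0,n2,n4} ∩ {n0,n5} = {n0}; idom=n0

DF derivation:
  n2←n0: walk · to n0
  n2←n1: walk n1 to n0
  n2←n4: walk n4→n2 to n0
  n4←n2: walk · to n2
  n4←n3: walk n3 to n2
  n5←n0: walk · to n0
  n5←n2: walk n2 to n0
  n6←n1: walk n1 to n0
  n6←n4: walk n4→n2 to n0
  n6←n5: walk n5 to n0
  DF(n0)=∅
  DF(n1)={n2,n6}
  DF(n2)={n2,n5,n6}
  DF(n3)={n4}
  DF(n4)={n2,n6}
  DF(n5)={n6}
  DF(n6)=∅

φ for n: defs {n1,n2,n3,n4,n6}
  DF⁺ = {n2,n4,n5,n6}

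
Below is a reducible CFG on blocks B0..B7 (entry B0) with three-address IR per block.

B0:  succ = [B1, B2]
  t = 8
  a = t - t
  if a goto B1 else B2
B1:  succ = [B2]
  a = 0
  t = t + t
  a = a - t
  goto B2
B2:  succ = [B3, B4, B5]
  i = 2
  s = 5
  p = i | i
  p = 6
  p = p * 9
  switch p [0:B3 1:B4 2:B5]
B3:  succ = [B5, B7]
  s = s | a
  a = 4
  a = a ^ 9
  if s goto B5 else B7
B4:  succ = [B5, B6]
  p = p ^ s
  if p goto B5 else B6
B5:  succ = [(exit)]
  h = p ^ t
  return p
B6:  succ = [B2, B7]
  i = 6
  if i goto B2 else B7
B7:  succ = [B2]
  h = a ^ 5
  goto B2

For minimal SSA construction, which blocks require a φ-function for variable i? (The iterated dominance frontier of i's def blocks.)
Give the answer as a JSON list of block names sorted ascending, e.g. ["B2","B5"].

Answer: ["B2", "B7"]

Derivation:
idom tree: B1←B0 B2←B0 B3←B2 B4←B2 B5←B2 B6←B4 B7←B2
Join-block Dom:
  B2: preds {B0,B1,B6,B7}: {B0} ∩ {B0,B1} ∩ {B0,B2,B4,B6} ∩ {B0,B2,B7} = {B0}; idom=B0
  B5: preds {B2,B3,B4}: {B0,B2} ∩ {B0,B2,B3} ∩ {B0,B2,B4} = {B0,B2}; idom=B2
  B7: preds {B3,B6}: {B0,B2,B3} ∩ {B0,B2,B4,B6} = {B0,B2}; idom=B2

DF derivation:
  B2←B0: walk · to B0
  B2←B1: walk B1 to B0
  B2←B6: walk B6→B4→B2 to B0
  B2←B7: walk B7→B2 to B0
  B5←B2: walk · to B2
  B5←B3: walk B3 to B2
  B5←B4: walk B4 to B2
  B7←B3: walk B3 to B2
  B7←B6: walk B6→B4 to B2
  B0: DF=∅
  B1: DF={B2}
  B2: DF={B2}
  B3: DF={B5,B7}
  B4: DF={B2,B5,B7}
  B5: DF=∅
  B6: DF={B2,B7}
  B7: DF={B2}

φ for i: defs {B2,B6}
  DF⁺ = {B2,B7}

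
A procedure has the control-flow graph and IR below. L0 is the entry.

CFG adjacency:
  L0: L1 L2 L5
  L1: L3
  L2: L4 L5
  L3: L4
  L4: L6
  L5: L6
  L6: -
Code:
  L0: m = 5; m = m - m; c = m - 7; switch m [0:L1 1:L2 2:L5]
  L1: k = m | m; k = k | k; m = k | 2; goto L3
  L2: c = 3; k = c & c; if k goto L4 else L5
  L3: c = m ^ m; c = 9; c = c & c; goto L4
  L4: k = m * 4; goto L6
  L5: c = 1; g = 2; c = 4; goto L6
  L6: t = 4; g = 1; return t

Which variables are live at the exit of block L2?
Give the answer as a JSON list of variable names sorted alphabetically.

Answer: ["m"]

Derivation:
Per-block:
  L0: def={c,m} ue=∅
  L1: def={k,m} ue={m}
  L2: def={c,k} ue=∅
  L3: def={c} ue={m}
  L4: def={k} ue={m}
  L5: def={c,g} ue=∅
  L6: def={g,t} ue=∅

Liveness:
  L0: in=∅ out={m}
  L1: in={m} out={m}
  L2: in={m} out={m}
  L3: in={m} out={m}
  L4: in={m} out=∅
  L5: in=∅ out=∅
  L6: in=∅ out=∅

live-out(L2) = ["m"]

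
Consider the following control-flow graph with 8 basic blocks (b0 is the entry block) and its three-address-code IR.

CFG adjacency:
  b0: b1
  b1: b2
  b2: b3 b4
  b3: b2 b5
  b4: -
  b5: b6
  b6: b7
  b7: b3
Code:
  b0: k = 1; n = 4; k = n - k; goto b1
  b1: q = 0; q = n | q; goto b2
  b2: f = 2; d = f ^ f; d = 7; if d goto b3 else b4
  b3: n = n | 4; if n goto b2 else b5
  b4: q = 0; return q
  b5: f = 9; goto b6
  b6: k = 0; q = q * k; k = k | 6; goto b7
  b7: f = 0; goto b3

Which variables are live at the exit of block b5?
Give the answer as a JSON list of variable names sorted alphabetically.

def/use:
  b0: {k,n} / ∅
  b1: {q} / {n}
  b2: {d,f} / ∅
  b3: {n} / {n}
  b4: {q} / ∅
  b5: {f} / ∅
  b6: {k,q} / {q}
  b7: {f} / ∅

Liveness:
  b0: in=∅ out={n}
  b1: in={n} out={n,q}
  b2: in={n,q} out={n,q}
  b3: in={n,q} out={n,q}
  b4: in=∅ out=∅
  b5: in={n,q} out={n,q}
  b6: in={n,q} out={n,q}
  b7: in={n,q} out={n,q}

live-out(b5) = ["n", "q"]

Answer: ["n", "q"]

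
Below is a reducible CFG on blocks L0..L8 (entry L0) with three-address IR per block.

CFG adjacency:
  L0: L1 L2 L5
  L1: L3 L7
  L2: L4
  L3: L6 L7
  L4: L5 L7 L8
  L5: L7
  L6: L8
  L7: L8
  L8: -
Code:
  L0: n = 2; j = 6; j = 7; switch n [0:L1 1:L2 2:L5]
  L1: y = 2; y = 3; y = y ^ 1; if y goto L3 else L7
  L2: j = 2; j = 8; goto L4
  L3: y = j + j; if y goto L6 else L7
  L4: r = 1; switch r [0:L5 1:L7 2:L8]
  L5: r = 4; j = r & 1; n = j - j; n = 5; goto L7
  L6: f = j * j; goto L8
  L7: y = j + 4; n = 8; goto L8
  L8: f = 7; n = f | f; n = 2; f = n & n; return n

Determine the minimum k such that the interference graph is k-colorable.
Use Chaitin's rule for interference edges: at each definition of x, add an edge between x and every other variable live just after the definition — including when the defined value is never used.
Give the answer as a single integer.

Block summaries:
  L0: def={j,n} ue=∅
  L1: def={y} ue=∅
  L2: def={j} ue=∅
  L3: def={y} ue={j}
  L4: def={r} ue=∅
  L5: def={j,n,r} ue=∅
  L6: def={f} ue={j}
  L7: def={n,y} ue={j}
  L8: def={f,n} ue=∅

Backward fixpoint:
  L0 li=∅ lo={j}
  L1 li={j} lo={j}
  L2 li=∅ lo={j}
  L3 li={j} lo={j}
  L4 li={j} lo={j}
  L5 li=∅ lo={j}
  L6 li={j} lo=∅
  L7 li={j} lo=∅
  L8 li=∅ lo=∅

Interfere edges:
  f↔{n}
  j↔{n,r,y}
  n↔{f,j}
  r↔{j}
  y↔{j}

Colouring:
  lower bound: {f,n} mutually conflict ⇒ χ ≥ 2
  assign f→c0 j→c0 n→c1 r→c1 y→c1 — no edge inside a register ⇒ χ ≤ 2
  χ = 2

Answer: 2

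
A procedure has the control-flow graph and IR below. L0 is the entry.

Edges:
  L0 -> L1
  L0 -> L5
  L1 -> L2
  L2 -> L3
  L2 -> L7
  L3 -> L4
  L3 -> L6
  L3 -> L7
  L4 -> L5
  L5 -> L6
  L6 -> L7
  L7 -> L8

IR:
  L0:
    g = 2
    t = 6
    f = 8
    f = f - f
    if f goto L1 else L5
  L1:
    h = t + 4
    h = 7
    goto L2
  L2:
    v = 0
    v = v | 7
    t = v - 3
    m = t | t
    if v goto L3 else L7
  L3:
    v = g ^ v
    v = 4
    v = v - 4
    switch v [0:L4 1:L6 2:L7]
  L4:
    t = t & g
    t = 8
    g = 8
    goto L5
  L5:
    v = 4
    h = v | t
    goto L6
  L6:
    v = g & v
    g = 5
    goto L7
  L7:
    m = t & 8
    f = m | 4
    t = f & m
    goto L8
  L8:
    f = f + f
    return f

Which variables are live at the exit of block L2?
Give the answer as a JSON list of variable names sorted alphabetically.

def/use:
  L0: {f,g,t} / ∅
  L1: {h} / {t}
  L2: {m,t,v} / ∅
  L3: {v} / {g,v}
  L4: {g,t} / {g,t}
  L5: {h,v} / {t}
  L6: {g,v} / {g,v}
  L7: {f,m,t} / {t}
  L8: {f} / {f}

Liveness:
  L0 li=∅ lo={g,t}
  L1 li={g,t} lo={g}
  L2 li={g} lo={g,t,v}
  L3 li={g,t,v} lo={g,t,v}
  L4 li={g,t} lo={g,t}
  L5 li={g,t} lo={g,t,v}
  L6 li={g,t,v} lo={t}
  L7 li={t} lo={f}
  L8 li={f} lo=∅

live-out(L2) = ["g", "t", "v"]

Answer: ["g", "t", "v"]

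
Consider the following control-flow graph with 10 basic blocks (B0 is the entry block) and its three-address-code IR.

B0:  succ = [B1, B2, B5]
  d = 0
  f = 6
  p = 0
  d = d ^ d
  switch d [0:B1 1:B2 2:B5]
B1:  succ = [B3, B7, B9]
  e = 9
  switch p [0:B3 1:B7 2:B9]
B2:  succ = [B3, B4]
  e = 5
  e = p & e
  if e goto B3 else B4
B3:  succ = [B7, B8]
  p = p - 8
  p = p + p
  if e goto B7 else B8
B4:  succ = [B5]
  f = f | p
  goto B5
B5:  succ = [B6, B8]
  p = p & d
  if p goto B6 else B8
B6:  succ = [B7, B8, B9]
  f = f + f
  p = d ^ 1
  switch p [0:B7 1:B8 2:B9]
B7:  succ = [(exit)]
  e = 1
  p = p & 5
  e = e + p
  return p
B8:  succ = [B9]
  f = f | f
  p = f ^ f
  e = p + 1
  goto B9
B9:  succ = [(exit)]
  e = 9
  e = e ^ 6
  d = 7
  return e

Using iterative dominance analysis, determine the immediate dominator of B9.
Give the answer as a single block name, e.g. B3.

Answer: B0

Derivation:
idom tree: B1←B0 B2←B0 B3←B0 B4←B2 B5←B0 B6←B5 B7←B0 B8←B0 B9←B0
Join-block Dom:
  B3: preds {B1,B2}: {B0,B1} ∩ {B0,B2} = {B0}; idom=B0
  B5: preds {B0,B4}: {B0} ∩ {B0,B2,B4} = {B0}; idom=B0
  B7: preds {B1,B3,B6}: {B0,B1} ∩ {B0,B3} ∩ {B0,B5,B6} = {B0}; idom=B0
  B8: preds {B3,B5,B6}: {B0,B3} ∩ {B0,B5} ∩ {B0,B5,B6} = {B0}; idom=B0
  B9: preds {B1,B6,B8}: {B0,B1} ∩ {B0,B5,B6} ∩ {B0,B8} = {B0}; idom=B0

idom(B9) = B0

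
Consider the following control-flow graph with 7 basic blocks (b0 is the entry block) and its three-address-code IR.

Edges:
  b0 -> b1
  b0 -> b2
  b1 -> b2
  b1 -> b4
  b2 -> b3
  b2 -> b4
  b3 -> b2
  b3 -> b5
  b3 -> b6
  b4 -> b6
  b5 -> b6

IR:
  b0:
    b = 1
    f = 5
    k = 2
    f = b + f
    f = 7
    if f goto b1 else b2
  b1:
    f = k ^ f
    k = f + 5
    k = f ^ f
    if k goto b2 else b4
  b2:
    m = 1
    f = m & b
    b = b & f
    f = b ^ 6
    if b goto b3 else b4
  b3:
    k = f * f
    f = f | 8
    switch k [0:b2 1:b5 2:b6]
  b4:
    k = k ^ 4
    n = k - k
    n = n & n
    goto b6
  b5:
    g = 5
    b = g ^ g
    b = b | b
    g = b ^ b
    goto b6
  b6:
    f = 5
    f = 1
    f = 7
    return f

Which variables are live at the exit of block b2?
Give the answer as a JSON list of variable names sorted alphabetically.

Per-block:
  b0: def={b,f,k} ue=∅
  b1: def={f,k} ue={f,k}
  b2: def={b,f,m} ue={b}
  b3: def={f,k} ue={f}
  b4: def={k,n} ue={k}
  b5: def={b,g} ue=∅
  b6: def={f} ue=∅

Liveness:
  live b0: ∅→{b,f,k}
  live b1: {b,f,k}→{b,k}
  live b2: {b,k}→{b,f,k}
  live b3: {b,f}→{b,k}
  live b4: {k}→∅
  live b5: ∅→∅
  live b6: ∅→∅

live-out(b2) = ["b", "f", "k"]

Answer: ["b", "f", "k"]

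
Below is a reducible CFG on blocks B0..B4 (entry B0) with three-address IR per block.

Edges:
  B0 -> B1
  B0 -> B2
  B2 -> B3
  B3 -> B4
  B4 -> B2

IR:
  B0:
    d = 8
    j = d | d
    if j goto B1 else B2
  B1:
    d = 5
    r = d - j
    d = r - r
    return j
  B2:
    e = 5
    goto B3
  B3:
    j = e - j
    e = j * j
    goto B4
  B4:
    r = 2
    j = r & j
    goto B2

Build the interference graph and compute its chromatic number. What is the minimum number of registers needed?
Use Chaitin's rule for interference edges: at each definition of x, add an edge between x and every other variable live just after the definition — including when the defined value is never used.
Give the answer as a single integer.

Block summaries:
  B0: {d,j} / ∅
  B1: {d,r} / {j}
  B2: {e} / ∅
  B3: {e,j} / {e,j}
  B4: {j,r} / {j}

Backward fixpoint:
  B0: in=∅ out={j}
  B1: in={j} out=∅
  B2: in={j} out={e,j}
  B3: in={e,j} out={j}
  B4: in={j} out={j}

Interfere edges:
  d: {j}
  e: {j}
  j: {d,e,r}
  r: {j}

Colouring:
  clique {d,j} ⇒ need ≥ 2
  2-colouring: R0={j}  R1={d,e,r}
  χ = 2

Answer: 2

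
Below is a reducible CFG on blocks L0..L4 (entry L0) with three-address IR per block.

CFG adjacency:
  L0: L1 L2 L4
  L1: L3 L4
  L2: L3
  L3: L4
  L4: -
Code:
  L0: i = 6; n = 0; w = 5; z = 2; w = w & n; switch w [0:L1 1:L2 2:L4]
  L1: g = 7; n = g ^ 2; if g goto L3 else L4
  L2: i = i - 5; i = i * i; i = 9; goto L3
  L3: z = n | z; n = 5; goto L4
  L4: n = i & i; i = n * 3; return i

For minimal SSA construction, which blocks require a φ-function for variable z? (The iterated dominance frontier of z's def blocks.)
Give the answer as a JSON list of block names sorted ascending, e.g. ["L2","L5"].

Answer: ["L4"]

Working:
idom tree: L1←L0 L2←L0 L3←L0 L4←L0
Join-block Dom:
  L3: preds {L1,L2}: {L0,L1} ∩ {L0,L2} = {L0}; idom=L0
  L4: preds {L0,L1,L3}: {L0} ∩ {L0,L1} ∩ {L0,L3} = {L0}; idom=L0

Frontier:
  join L3 pred L1: L1 stop@L0
  join L3 pred L2: L2 stop@L0
  join L4 pred L0: · stop@L0
  join L4 pred L1: L1 stop@L0
  join L4 pred L3: L3 stop@L0
  L0 → ∅
  L1 → {L3,L4}
  L2 → {L3}
  L3 → {L4}
  L4 → ∅

φ for z: defs {L0,L3}
  DF⁺ = {L4}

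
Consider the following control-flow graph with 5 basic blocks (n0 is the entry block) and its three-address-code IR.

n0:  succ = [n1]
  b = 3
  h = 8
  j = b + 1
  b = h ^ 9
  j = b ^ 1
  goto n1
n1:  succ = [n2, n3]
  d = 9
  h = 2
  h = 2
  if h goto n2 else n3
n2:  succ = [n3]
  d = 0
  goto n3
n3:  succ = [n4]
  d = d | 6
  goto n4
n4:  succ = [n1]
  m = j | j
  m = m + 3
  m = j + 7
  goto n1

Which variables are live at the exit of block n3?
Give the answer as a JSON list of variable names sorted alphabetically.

Block summaries:
  n0 def {b,h,j} use ∅
  n1 def {d,h} use ∅
  n2 def {d} use ∅
  n3 def {d} use {d}
  n4 def {m} use {j}

Liveness:
  live n0: ∅→{j}
  live n1: {j}→{d,j}
  live n2: {j}→{d,j}
  live n3: {d,j}→{j}
  live n4: {j}→{j}

live-out(n3) = ["j"]

Answer: ["j"]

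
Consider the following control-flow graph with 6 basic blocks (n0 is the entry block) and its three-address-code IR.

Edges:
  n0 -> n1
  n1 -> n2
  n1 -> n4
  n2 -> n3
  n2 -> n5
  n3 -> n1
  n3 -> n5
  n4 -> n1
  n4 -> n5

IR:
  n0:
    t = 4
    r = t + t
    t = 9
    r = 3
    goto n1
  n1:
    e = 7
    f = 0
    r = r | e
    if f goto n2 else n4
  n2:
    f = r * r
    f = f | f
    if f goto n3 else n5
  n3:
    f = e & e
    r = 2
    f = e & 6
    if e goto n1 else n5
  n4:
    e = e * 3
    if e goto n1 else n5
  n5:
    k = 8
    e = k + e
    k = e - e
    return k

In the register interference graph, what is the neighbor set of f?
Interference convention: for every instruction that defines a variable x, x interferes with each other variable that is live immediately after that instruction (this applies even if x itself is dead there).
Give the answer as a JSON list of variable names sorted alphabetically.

Answer: ["e", "r"]

Derivation:
Per-block:
  n0 def {r,t} use ∅
  n1 def {e,f,r} use {r}
  n2 def {f} use {r}
  n3 def {f,r} use {e}
  n4 def {e} use {e}
  n5 def {e,k} use {e}

Backward fixpoint:
  live n0: ∅→{r}
  live n1: {r}→{e,r}
  live n2: {e,r}→{e}
  live n3: {e}→{e,r}
  live n4: {e,r}→{e,r}
  live n5: {e}→∅

Interference:
  e — {f,k,r}
  f — {e,r}
  k — {e}
  r — {e,f}
  t — ∅

N(f) = ["e", "r"]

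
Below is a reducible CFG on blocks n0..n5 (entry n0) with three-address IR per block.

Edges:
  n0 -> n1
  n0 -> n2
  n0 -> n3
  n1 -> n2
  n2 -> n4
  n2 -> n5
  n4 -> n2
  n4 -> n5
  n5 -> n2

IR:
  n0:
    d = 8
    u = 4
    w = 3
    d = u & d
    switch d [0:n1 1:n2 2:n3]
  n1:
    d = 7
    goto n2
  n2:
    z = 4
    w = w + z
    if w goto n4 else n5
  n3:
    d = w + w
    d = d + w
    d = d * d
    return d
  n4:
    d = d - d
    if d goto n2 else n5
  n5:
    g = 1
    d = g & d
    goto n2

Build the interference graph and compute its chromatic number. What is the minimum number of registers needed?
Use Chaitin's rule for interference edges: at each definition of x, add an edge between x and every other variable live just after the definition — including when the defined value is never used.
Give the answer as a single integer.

Per-block:
  n0: def={d,u,w} ue=∅
  n1: def={d} ue=∅
  n2: def={w,z} ue={w}
  n3: def={d} ue={w}
  n4: def={d} ue={d}
  n5: def={d,g} ue={d}

Liveness:
  n0 li=∅ lo={d,w}
  n1 li={w} lo={d,w}
  n2 li={d,w} lo={d,w}
  n3 li={w} lo=∅
  n4 li={d,w} lo={d,w}
  n5 li={d,w} lo={d,w}

Interference:
  d: {g,u,w,z}
  g: {d,w}
  u: {d,w}
  w: {d,g,u,z}
  z: {d,w}

Registers:
  lower bound: {d,g,w} mutually conflict ⇒ χ ≥ 3
  3-colouring: r0={d}  r1={w}  r2={g,u,z}
  χ = 3

Answer: 3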